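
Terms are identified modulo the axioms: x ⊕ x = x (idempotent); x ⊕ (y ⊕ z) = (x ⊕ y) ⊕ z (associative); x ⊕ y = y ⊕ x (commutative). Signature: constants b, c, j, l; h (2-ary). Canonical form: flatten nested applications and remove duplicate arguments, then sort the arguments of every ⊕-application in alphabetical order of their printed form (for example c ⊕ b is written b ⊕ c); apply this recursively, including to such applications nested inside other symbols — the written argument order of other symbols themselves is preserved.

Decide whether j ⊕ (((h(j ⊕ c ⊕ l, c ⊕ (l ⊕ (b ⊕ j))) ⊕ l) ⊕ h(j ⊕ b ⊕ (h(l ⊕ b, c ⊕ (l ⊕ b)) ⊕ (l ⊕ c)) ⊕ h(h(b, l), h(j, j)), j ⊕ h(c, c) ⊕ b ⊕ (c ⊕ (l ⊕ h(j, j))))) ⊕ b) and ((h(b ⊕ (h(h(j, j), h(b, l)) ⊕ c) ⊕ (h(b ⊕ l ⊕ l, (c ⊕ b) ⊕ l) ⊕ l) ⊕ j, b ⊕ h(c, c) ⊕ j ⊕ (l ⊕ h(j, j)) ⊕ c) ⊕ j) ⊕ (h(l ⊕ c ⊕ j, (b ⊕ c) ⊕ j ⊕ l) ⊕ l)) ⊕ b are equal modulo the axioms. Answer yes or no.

Left:  j ⊕ (((h(j ⊕ c ⊕ l, c ⊕ (l ⊕ (b ⊕ j))) ⊕ l) ⊕ h(j ⊕ b ⊕ (h(l ⊕ b, c ⊕ (l ⊕ b)) ⊕ (l ⊕ c)) ⊕ h(h(b, l), h(j, j)), j ⊕ h(c, c) ⊕ b ⊕ (c ⊕ (l ⊕ h(j, j))))) ⊕ b)
  Merge nested applications:  j ⊕ h(j ⊕ c ⊕ l, c ⊕ (l ⊕ (b ⊕ j))) ⊕ l ⊕ h(j ⊕ b ⊕ (h(l ⊕ b, c ⊕ (l ⊕ b)) ⊕ (l ⊕ c)) ⊕ h(h(b, l), h(j, j)), j ⊕ h(c, c) ⊕ b ⊕ (c ⊕ (l ⊕ h(j, j)))) ⊕ b
  Simplify inside:  h(j ⊕ c ⊕ l, c ⊕ (l ⊕ (b ⊕ j)))  →  h(c ⊕ j ⊕ l, b ⊕ c ⊕ j ⊕ l)
  Simplify inside:  h(j ⊕ b ⊕ (h(l ⊕ b, c ⊕ (l ⊕ b)) ⊕ (l ⊕ c)) ⊕ h(h(b, l), h(j, j)), j ⊕ h(c, c) ⊕ b ⊕ (c ⊕ (l ⊕ h(j, j))))  →  h(b ⊕ c ⊕ h(b ⊕ l, b ⊕ c ⊕ l) ⊕ h(h(b, l), h(j, j)) ⊕ j ⊕ l, b ⊕ c ⊕ h(c, c) ⊕ h(j, j) ⊕ j ⊕ l)
  Order the arguments:  b ⊕ h(b ⊕ c ⊕ h(b ⊕ l, b ⊕ c ⊕ l) ⊕ h(h(b, l), h(j, j)) ⊕ j ⊕ l, b ⊕ c ⊕ h(c, c) ⊕ h(j, j) ⊕ j ⊕ l) ⊕ h(c ⊕ j ⊕ l, b ⊕ c ⊕ j ⊕ l) ⊕ j ⊕ l
Right:  ((h(b ⊕ (h(h(j, j), h(b, l)) ⊕ c) ⊕ (h(b ⊕ l ⊕ l, (c ⊕ b) ⊕ l) ⊕ l) ⊕ j, b ⊕ h(c, c) ⊕ j ⊕ (l ⊕ h(j, j)) ⊕ c) ⊕ j) ⊕ (h(l ⊕ c ⊕ j, (b ⊕ c) ⊕ j ⊕ l) ⊕ l)) ⊕ b
  Un-nest:  h(b ⊕ (h(h(j, j), h(b, l)) ⊕ c) ⊕ (h(b ⊕ l ⊕ l, (c ⊕ b) ⊕ l) ⊕ l) ⊕ j, b ⊕ h(c, c) ⊕ j ⊕ (l ⊕ h(j, j)) ⊕ c) ⊕ j ⊕ h(l ⊕ c ⊕ j, (b ⊕ c) ⊕ j ⊕ l) ⊕ l ⊕ b
  Canonicalize subterm:  h(b ⊕ (h(h(j, j), h(b, l)) ⊕ c) ⊕ (h(b ⊕ l ⊕ l, (c ⊕ b) ⊕ l) ⊕ l) ⊕ j, b ⊕ h(c, c) ⊕ j ⊕ (l ⊕ h(j, j)) ⊕ c)  →  h(b ⊕ c ⊕ h(b ⊕ l, b ⊕ c ⊕ l) ⊕ h(h(j, j), h(b, l)) ⊕ j ⊕ l, b ⊕ c ⊕ h(c, c) ⊕ h(j, j) ⊕ j ⊕ l)
  Simplify inside:  h(l ⊕ c ⊕ j, (b ⊕ c) ⊕ j ⊕ l)  →  h(c ⊕ j ⊕ l, b ⊕ c ⊕ j ⊕ l)
  Order the arguments:  b ⊕ h(b ⊕ c ⊕ h(b ⊕ l, b ⊕ c ⊕ l) ⊕ h(h(j, j), h(b, l)) ⊕ j ⊕ l, b ⊕ c ⊕ h(c, c) ⊕ h(j, j) ⊕ j ⊕ l) ⊕ h(c ⊕ j ⊕ l, b ⊕ c ⊕ j ⊕ l) ⊕ j ⊕ l

Answer: no — b ⊕ h(b ⊕ c ⊕ h(b ⊕ l, b ⊕ c ⊕ l) ⊕ h(h(b, l), h(j, j)) ⊕ j ⊕ l, b ⊕ c ⊕ h(c, c) ⊕ h(j, j) ⊕ j ⊕ l) ⊕ h(c ⊕ j ⊕ l, b ⊕ c ⊕ j ⊕ l) ⊕ j ⊕ l vs b ⊕ h(b ⊕ c ⊕ h(b ⊕ l, b ⊕ c ⊕ l) ⊕ h(h(j, j), h(b, l)) ⊕ j ⊕ l, b ⊕ c ⊕ h(c, c) ⊕ h(j, j) ⊕ j ⊕ l) ⊕ h(c ⊕ j ⊕ l, b ⊕ c ⊕ j ⊕ l) ⊕ j ⊕ l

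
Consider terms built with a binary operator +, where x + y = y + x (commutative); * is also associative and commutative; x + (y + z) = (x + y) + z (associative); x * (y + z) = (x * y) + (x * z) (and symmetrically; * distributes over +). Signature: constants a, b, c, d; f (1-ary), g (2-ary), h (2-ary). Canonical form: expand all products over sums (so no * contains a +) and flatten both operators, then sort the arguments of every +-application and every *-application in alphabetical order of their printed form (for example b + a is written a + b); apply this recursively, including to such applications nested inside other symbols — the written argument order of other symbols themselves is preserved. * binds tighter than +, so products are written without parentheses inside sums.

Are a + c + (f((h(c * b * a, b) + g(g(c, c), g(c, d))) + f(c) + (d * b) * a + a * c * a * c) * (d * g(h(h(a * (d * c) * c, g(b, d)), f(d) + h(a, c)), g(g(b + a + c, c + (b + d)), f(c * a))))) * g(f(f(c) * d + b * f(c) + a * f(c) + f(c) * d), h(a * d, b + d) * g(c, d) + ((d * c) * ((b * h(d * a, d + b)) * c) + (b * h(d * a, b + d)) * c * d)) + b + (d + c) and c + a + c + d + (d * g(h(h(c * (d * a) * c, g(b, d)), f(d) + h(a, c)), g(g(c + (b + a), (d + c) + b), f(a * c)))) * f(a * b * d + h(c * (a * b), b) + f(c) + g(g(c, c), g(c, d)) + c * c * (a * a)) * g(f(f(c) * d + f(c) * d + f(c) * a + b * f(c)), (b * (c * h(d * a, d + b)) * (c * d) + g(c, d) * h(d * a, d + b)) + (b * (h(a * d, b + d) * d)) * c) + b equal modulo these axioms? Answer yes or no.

Answer: yes — both canonical forms are a + b + c + c + d + d * f(a * a * c * c + a * b * d + f(c) + g(g(c, c), g(c, d)) + h(a * b * c, b)) * g(f(a * f(c) + b * f(c) + d * f(c) + d * f(c)), b * c * c * d * h(a * d, b + d) + b * c * d * h(a * d, b + d) + g(c, d) * h(a * d, b + d)) * g(h(h(a * c * c * d, g(b, d)), f(d) + h(a, c)), g(g(a + b + c, b + c + d), f(a * c)))

Derivation:
Left:  a + c + (f((h(c * b * a, b) + g(g(c, c), g(c, d))) + f(c) + (d * b) * a + a * c * a * c) * (d * g(h(h(a * (d * c) * c, g(b, d)), f(d) + h(a, c)), g(g(b + a + c, c + (b + d)), f(c * a))))) * g(f(f(c) * d + b * f(c) + a * f(c) + f(c) * d), h(a * d, b + d) * g(c, d) + ((d * c) * ((b * h(d * a, d + b)) * c) + (b * h(d * a, b + d)) * c * d)) + b + (d + c)
  Merge nested applications:  a + c + d * f(a * a * c * c + a * b * d + f(c) + g(g(c, c), g(c, d)) + h(a * b * c, b)) * g(f(a * f(c) + b * f(c) + d * f(c) + d * f(c)), b * c * c * d * h(a * d, b + d) + b * c * d * h(a * d, b + d) + g(c, d) * h(a * d, b + d)) * g(h(h(a * c * c * d, g(b, d)), f(d) + h(a, c)), g(g(a + b + c, b + c + d), f(a * c))) + b + d + c
  Sort:  a + b + c + c + d + d * f(a * a * c * c + a * b * d + f(c) + g(g(c, c), g(c, d)) + h(a * b * c, b)) * g(f(a * f(c) + b * f(c) + d * f(c) + d * f(c)), b * c * c * d * h(a * d, b + d) + b * c * d * h(a * d, b + d) + g(c, d) * h(a * d, b + d)) * g(h(h(a * c * c * d, g(b, d)), f(d) + h(a, c)), g(g(a + b + c, b + c + d), f(a * c)))
Right:  c + a + c + d + (d * g(h(h(c * (d * a) * c, g(b, d)), f(d) + h(a, c)), g(g(c + (b + a), (d + c) + b), f(a * c)))) * f(a * b * d + h(c * (a * b), b) + f(c) + g(g(c, c), g(c, d)) + c * c * (a * a)) * g(f(f(c) * d + f(c) * d + f(c) * a + b * f(c)), (b * (c * h(d * a, d + b)) * (c * d) + g(c, d) * h(d * a, d + b)) + (b * (h(a * d, b + d) * d)) * c) + b
  Merge nested applications:  c + a + c + d + d * f(a * a * c * c + a * b * d + f(c) + g(g(c, c), g(c, d)) + h(a * b * c, b)) * g(f(a * f(c) + b * f(c) + d * f(c) + d * f(c)), b * c * c * d * h(a * d, b + d) + b * c * d * h(a * d, b + d) + g(c, d) * h(a * d, b + d)) * g(h(h(a * c * c * d, g(b, d)), f(d) + h(a, c)), g(g(a + b + c, b + c + d), f(a * c))) + b
  Order the arguments:  a + b + c + c + d + d * f(a * a * c * c + a * b * d + f(c) + g(g(c, c), g(c, d)) + h(a * b * c, b)) * g(f(a * f(c) + b * f(c) + d * f(c) + d * f(c)), b * c * c * d * h(a * d, b + d) + b * c * d * h(a * d, b + d) + g(c, d) * h(a * d, b + d)) * g(h(h(a * c * c * d, g(b, d)), f(d) + h(a, c)), g(g(a + b + c, b + c + d), f(a * c)))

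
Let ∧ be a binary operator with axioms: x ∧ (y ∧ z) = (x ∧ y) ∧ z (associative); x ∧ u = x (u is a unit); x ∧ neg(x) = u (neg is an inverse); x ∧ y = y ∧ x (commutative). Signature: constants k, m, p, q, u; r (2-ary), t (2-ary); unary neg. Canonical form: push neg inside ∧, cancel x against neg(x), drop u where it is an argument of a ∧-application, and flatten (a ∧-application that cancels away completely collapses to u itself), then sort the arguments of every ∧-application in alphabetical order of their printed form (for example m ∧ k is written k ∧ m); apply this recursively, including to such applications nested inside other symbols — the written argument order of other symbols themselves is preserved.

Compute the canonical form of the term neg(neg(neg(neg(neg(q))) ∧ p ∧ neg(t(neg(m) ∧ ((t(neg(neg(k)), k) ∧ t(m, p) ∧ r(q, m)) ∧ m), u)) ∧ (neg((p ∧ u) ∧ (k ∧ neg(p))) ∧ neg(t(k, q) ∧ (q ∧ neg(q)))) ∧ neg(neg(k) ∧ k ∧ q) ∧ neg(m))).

Push neg inside:  distribute neg over ∧ and collapse double neg
Collect terms:  neg(q) ∧ neg(q) ∧ p ∧ neg(t(r(q, m) ∧ t(k, k) ∧ t(m, p), u)) ∧ neg(k) ∧ neg(t(k, q)) ∧ neg(m)
Sort arguments:  neg(k) ∧ neg(m) ∧ neg(q) ∧ neg(q) ∧ neg(t(k, q)) ∧ neg(t(r(q, m) ∧ t(k, k) ∧ t(m, p), u)) ∧ p

Answer: neg(k) ∧ neg(m) ∧ neg(q) ∧ neg(q) ∧ neg(t(k, q)) ∧ neg(t(r(q, m) ∧ t(k, k) ∧ t(m, p), u)) ∧ p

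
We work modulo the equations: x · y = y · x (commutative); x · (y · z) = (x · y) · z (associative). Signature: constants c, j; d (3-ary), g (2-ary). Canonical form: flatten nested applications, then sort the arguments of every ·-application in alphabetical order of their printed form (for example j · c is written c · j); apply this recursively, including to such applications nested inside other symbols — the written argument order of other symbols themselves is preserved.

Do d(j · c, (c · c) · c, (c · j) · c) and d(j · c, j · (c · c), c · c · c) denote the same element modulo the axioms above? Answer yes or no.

Answer: no — d(c · j, c · c · c, c · c · j) vs d(c · j, c · c · j, c · c · c)

Derivation:
Left:  d(j · c, (c · c) · c, (c · j) · c)
  Focus inside:  (c · j) · c
  Flatten:  c · j · c
  Sort:  c · c · j
  Rebuild:  d(c · j, c · c · c, c · c · j)
Right:  d(j · c, j · (c · c), c · c · c)
  Work inside:  j · (c · c)
  Un-nest:  j · c · c
  Order the arguments:  c · c · j
  Rebuild:  d(c · j, c · c · j, c · c · c)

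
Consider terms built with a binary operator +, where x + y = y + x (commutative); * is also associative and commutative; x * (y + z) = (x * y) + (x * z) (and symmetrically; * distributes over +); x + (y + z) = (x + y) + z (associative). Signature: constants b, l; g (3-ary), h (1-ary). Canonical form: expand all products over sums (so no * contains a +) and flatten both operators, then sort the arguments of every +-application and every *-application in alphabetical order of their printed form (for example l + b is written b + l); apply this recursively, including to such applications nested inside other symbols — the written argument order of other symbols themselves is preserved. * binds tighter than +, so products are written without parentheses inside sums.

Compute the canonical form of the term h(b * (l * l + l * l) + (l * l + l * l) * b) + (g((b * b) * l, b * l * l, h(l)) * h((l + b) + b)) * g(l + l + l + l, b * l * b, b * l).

Answer: g(b * b * l, b * l * l, h(l)) * g(l + l + l + l, b * b * l, b * l) * h(b + b + l) + h(b * l * l + b * l * l + b * l * l + b * l * l)

Derivation:
Expand:  h(b * l * l + b * l * l + b * l * l + b * l * l) + g(b * b * l, b * l * l, h(l)) * g(l + l + l + l, b * b * l, b * l) * h(b + b + l)
Sort arguments:  g(b * b * l, b * l * l, h(l)) * g(l + l + l + l, b * b * l, b * l) * h(b + b + l) + h(b * l * l + b * l * l + b * l * l + b * l * l)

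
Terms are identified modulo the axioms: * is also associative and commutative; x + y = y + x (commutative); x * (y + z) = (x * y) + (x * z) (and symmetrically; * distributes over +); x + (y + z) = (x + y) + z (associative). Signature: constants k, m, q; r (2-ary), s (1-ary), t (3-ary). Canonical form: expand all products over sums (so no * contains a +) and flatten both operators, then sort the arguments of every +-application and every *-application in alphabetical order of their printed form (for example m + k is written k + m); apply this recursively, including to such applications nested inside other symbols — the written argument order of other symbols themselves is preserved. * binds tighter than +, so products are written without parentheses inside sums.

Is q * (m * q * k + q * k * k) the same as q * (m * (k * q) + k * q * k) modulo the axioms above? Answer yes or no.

Answer: yes — both canonical forms are k * k * q * q + k * m * q * q

Derivation:
Left:  q * (m * q * k + q * k * k)
  Expand products over sums:  k * m * q * q + k * k * q * q
  Sort:  k * k * q * q + k * m * q * q
Right:  q * (m * (k * q) + k * q * k)
  Expand products over sums:  k * m * q * q + k * k * q * q
  Sort:  k * k * q * q + k * m * q * q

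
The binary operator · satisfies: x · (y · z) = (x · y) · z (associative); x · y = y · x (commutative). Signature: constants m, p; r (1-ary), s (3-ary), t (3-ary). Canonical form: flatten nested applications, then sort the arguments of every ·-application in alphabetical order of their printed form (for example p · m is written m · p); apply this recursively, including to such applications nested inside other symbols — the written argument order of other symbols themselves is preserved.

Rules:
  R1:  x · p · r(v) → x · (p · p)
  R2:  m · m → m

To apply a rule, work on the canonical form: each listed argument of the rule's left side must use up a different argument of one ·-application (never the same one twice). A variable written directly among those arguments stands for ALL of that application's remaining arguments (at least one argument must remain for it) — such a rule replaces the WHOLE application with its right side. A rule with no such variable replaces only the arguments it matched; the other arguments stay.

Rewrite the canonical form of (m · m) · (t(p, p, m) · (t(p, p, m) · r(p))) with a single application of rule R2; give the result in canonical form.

Canonical form:  m · m · r(p) · t(p, p, m) · t(p, p, m)
R2 matches:  uses m, m
Giving:  m · r(p) · t(p, p, m) · t(p, p, m)

Answer: m · r(p) · t(p, p, m) · t(p, p, m)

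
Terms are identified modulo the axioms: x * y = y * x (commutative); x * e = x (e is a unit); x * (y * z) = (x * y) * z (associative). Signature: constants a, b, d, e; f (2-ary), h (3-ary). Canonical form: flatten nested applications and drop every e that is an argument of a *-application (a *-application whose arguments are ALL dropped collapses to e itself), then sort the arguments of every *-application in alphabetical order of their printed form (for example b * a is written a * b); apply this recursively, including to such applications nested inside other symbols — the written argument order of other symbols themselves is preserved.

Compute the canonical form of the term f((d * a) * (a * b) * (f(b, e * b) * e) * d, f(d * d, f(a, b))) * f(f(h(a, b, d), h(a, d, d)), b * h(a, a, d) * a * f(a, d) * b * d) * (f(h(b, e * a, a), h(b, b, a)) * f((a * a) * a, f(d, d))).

Un-nest:  f((d * a) * (a * b) * (f(b, e * b) * e) * d, f(d * d, f(a, b))) * f(f(h(a, b, d), h(a, d, d)), b * h(a, a, d) * a * f(a, d) * b * d) * f(h(b, e * a, a), h(b, b, a)) * f((a * a) * a, f(d, d))
Canonicalize subterm:  f((d * a) * (a * b) * (f(b, e * b) * e) * d, f(d * d, f(a, b)))  →  f(a * a * b * d * d * f(b, b), f(d * d, f(a, b)))
Simplify inside:  f(f(h(a, b, d), h(a, d, d)), b * h(a, a, d) * a * f(a, d) * b * d)  →  f(f(h(a, b, d), h(a, d, d)), a * b * b * d * f(a, d) * h(a, a, d))
Canonicalize subterm:  f(h(b, e * a, a), h(b, b, a))  →  f(h(b, a, a), h(b, b, a))
Order the arguments:  f(a * a * a, f(d, d)) * f(a * a * b * d * d * f(b, b), f(d * d, f(a, b))) * f(f(h(a, b, d), h(a, d, d)), a * b * b * d * f(a, d) * h(a, a, d)) * f(h(b, a, a), h(b, b, a))

Answer: f(a * a * a, f(d, d)) * f(a * a * b * d * d * f(b, b), f(d * d, f(a, b))) * f(f(h(a, b, d), h(a, d, d)), a * b * b * d * f(a, d) * h(a, a, d)) * f(h(b, a, a), h(b, b, a))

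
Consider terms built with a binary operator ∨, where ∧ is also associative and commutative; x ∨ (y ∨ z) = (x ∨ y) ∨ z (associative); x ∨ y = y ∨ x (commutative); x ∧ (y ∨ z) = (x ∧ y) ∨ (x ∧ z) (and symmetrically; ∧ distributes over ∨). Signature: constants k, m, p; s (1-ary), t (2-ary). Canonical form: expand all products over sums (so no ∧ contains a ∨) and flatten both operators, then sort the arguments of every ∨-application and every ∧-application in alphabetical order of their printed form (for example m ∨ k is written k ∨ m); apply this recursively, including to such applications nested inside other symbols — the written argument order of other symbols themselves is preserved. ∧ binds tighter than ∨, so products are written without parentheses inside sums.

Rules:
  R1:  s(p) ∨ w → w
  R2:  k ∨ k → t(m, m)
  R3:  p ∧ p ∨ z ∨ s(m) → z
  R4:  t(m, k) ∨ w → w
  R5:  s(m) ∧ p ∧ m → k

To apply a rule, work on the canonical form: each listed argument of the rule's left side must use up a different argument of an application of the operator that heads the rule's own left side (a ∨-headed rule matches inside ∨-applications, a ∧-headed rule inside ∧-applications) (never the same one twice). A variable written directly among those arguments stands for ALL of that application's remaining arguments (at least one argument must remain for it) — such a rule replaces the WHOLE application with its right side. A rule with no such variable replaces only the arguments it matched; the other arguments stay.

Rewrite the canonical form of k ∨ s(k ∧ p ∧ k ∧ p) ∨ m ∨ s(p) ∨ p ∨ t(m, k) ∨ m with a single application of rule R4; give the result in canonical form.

Answer: k ∨ m ∨ m ∨ p ∨ s(k ∧ k ∧ p ∧ p) ∨ s(p)

Derivation:
Canonical form:  k ∨ m ∨ m ∨ p ∨ s(k ∧ k ∧ p ∧ p) ∨ s(p) ∨ t(m, k)
Apply R4:  consuming t(m, k);  w := k ∨ m ∨ m ∨ p ∨ s(k ∧ k ∧ p ∧ p) ∨ s(p)
Every leftover argument binds to the variable; the entire application is replaced.
New term:  k ∨ m ∨ m ∨ p ∨ s(k ∧ k ∧ p ∧ p) ∨ s(p)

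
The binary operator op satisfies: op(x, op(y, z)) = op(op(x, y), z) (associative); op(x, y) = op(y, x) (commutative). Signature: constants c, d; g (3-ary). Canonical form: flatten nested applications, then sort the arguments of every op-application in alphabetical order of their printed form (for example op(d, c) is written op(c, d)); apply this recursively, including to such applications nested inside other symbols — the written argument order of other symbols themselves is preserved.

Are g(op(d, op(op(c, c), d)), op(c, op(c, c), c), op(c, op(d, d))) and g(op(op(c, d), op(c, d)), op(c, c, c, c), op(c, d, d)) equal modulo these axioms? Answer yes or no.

Answer: yes — both canonical forms are g(op(c, c, d, d), op(c, c, c, c), op(c, d, d))

Derivation:
Left:  g(op(d, op(op(c, c), d)), op(c, op(c, c), c), op(c, op(d, d)))
  Work inside:  op(d, op(op(c, c), d))
  Un-nest:  op(d, c, c, d)
  Sort arguments:  op(c, c, d, d)
  Put back:  g(op(c, c, d, d), op(c, c, c, c), op(c, d, d))
Right:  g(op(op(c, d), op(c, d)), op(c, c, c, c), op(c, d, d))
  Descend into:  op(op(c, d), op(c, d))
  Merge nested applications:  op(c, d, c, d)
  Order the arguments:  op(c, c, d, d)
  Put back:  g(op(c, c, d, d), op(c, c, c, c), op(c, d, d))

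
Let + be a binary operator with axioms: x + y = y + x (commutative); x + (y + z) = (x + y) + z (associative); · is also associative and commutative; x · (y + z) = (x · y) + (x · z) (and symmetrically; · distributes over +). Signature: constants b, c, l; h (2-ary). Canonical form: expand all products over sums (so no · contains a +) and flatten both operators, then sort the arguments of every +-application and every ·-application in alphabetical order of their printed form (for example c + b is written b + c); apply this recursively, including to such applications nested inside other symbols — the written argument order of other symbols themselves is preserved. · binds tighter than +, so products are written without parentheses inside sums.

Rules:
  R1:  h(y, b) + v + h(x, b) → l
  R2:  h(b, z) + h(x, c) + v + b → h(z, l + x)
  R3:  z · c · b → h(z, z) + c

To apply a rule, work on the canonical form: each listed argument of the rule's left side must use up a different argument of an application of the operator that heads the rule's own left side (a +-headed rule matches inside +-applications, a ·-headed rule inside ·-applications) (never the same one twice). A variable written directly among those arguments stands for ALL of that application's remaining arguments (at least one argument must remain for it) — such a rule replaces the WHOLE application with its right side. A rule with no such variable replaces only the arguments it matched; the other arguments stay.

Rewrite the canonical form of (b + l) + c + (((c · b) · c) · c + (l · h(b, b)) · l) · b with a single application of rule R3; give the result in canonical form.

Canonical form:  b + b · b · c · c · c + b · h(b, b) · l · l + c + l
Apply R3:  consuming b, c;  z := b · c · c
The variable takes the whole remainder — replace the entire application.
Result:  b + b · h(b, b) · l · l + c + c + h(b · c · c, b · c · c) + l

Answer: b + b · h(b, b) · l · l + c + c + h(b · c · c, b · c · c) + l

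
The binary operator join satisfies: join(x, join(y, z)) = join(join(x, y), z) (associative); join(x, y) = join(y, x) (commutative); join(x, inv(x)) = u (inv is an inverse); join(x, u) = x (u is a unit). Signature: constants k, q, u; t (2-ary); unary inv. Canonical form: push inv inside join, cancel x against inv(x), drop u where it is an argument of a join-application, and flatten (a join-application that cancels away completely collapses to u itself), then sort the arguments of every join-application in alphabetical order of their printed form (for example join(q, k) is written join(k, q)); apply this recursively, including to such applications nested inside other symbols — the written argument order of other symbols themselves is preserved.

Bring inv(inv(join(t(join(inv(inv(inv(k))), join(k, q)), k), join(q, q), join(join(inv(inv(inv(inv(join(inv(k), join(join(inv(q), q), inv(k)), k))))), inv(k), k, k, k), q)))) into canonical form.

Answer: join(k, q, q, q, t(q, k))

Derivation:
Push inv inside:  distribute inv over join and collapse double inv
Collect terms:  join(t(q, k), q, q, q, k)
Order the arguments:  join(k, q, q, q, t(q, k))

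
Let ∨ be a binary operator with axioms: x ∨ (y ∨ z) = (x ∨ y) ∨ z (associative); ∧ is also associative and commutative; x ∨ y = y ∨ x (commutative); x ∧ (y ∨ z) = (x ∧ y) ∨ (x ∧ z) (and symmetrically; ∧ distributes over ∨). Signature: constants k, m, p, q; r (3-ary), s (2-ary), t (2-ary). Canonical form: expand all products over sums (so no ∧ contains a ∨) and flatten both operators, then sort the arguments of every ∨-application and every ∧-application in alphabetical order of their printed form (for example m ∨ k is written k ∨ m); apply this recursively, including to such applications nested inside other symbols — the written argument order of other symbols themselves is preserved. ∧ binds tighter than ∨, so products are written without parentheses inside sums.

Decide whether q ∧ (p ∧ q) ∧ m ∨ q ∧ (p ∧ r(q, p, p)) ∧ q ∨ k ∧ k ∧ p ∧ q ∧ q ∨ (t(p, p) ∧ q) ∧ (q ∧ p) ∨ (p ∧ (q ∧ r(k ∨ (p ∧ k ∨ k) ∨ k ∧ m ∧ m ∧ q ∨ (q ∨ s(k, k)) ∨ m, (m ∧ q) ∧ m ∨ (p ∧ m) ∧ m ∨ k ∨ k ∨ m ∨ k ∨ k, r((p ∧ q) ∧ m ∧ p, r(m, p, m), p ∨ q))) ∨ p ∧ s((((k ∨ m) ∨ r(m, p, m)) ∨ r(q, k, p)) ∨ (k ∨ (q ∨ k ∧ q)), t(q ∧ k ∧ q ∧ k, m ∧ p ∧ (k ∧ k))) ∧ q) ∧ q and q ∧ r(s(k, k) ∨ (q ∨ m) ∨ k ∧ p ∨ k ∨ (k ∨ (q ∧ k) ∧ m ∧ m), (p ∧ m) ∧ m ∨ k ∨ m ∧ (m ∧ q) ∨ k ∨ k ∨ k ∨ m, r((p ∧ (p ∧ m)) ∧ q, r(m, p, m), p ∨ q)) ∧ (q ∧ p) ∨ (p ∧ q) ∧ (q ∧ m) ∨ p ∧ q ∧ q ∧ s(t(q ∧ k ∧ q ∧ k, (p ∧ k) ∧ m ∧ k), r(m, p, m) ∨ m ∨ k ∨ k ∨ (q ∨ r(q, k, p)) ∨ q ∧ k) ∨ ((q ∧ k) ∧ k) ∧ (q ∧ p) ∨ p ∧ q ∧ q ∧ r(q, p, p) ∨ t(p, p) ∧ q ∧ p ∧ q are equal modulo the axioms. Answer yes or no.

Left:  q ∧ (p ∧ q) ∧ m ∨ q ∧ (p ∧ r(q, p, p)) ∧ q ∨ k ∧ k ∧ p ∧ q ∧ q ∨ (t(p, p) ∧ q) ∧ (q ∧ p) ∨ (p ∧ (q ∧ r(k ∨ (p ∧ k ∨ k) ∨ k ∧ m ∧ m ∧ q ∨ (q ∨ s(k, k)) ∨ m, (m ∧ q) ∧ m ∨ (p ∧ m) ∧ m ∨ k ∨ k ∨ m ∨ k ∨ k, r((p ∧ q) ∧ m ∧ p, r(m, p, m), p ∨ q))) ∨ p ∧ s((((k ∨ m) ∨ r(m, p, m)) ∨ r(q, k, p)) ∨ (k ∨ (q ∨ k ∧ q)), t(q ∧ k ∧ q ∧ k, m ∧ p ∧ (k ∧ k))) ∧ q) ∧ q
  Expand:  m ∧ p ∧ q ∧ q ∨ p ∧ q ∧ q ∧ r(q, p, p) ∨ k ∧ k ∧ p ∧ q ∧ q ∨ p ∧ q ∧ q ∧ t(p, p) ∨ p ∧ q ∧ q ∧ r(k ∨ k ∨ k ∧ m ∧ m ∧ q ∨ k ∧ p ∨ m ∨ q ∨ s(k, k), k ∨ k ∨ k ∨ k ∨ m ∨ m ∧ m ∧ p ∨ m ∧ m ∧ q, r(m ∧ p ∧ p ∧ q, r(m, p, m), p ∨ q)) ∨ p ∧ q ∧ q ∧ s(k ∨ k ∨ k ∧ q ∨ m ∨ q ∨ r(m, p, m) ∨ r(q, k, p), t(k ∧ k ∧ q ∧ q, k ∧ k ∧ m ∧ p))
  Sort:  k ∧ k ∧ p ∧ q ∧ q ∨ m ∧ p ∧ q ∧ q ∨ p ∧ q ∧ q ∧ r(k ∨ k ∨ k ∧ m ∧ m ∧ q ∨ k ∧ p ∨ m ∨ q ∨ s(k, k), k ∨ k ∨ k ∨ k ∨ m ∨ m ∧ m ∧ p ∨ m ∧ m ∧ q, r(m ∧ p ∧ p ∧ q, r(m, p, m), p ∨ q)) ∨ p ∧ q ∧ q ∧ r(q, p, p) ∨ p ∧ q ∧ q ∧ s(k ∨ k ∨ k ∧ q ∨ m ∨ q ∨ r(m, p, m) ∨ r(q, k, p), t(k ∧ k ∧ q ∧ q, k ∧ k ∧ m ∧ p)) ∨ p ∧ q ∧ q ∧ t(p, p)
Right:  q ∧ r(s(k, k) ∨ (q ∨ m) ∨ k ∧ p ∨ k ∨ (k ∨ (q ∧ k) ∧ m ∧ m), (p ∧ m) ∧ m ∨ k ∨ m ∧ (m ∧ q) ∨ k ∨ k ∨ k ∨ m, r((p ∧ (p ∧ m)) ∧ q, r(m, p, m), p ∨ q)) ∧ (q ∧ p) ∨ (p ∧ q) ∧ (q ∧ m) ∨ p ∧ q ∧ q ∧ s(t(q ∧ k ∧ q ∧ k, (p ∧ k) ∧ m ∧ k), r(m, p, m) ∨ m ∨ k ∨ k ∨ (q ∨ r(q, k, p)) ∨ q ∧ k) ∨ ((q ∧ k) ∧ k) ∧ (q ∧ p) ∨ p ∧ q ∧ q ∧ r(q, p, p) ∨ t(p, p) ∧ q ∧ p ∧ q
  Merge nested applications:  p ∧ q ∧ q ∧ r(k ∨ k ∨ k ∧ m ∧ m ∧ q ∨ k ∧ p ∨ m ∨ q ∨ s(k, k), k ∨ k ∨ k ∨ k ∨ m ∨ m ∧ m ∧ p ∨ m ∧ m ∧ q, r(m ∧ p ∧ p ∧ q, r(m, p, m), p ∨ q)) ∨ m ∧ p ∧ q ∧ q ∨ p ∧ q ∧ q ∧ s(t(k ∧ k ∧ q ∧ q, k ∧ k ∧ m ∧ p), k ∨ k ∨ k ∧ q ∨ m ∨ q ∨ r(m, p, m) ∨ r(q, k, p)) ∨ k ∧ k ∧ p ∧ q ∧ q ∨ p ∧ q ∧ q ∧ r(q, p, p) ∨ p ∧ q ∧ q ∧ t(p, p)
  Sort arguments:  k ∧ k ∧ p ∧ q ∧ q ∨ m ∧ p ∧ q ∧ q ∨ p ∧ q ∧ q ∧ r(k ∨ k ∨ k ∧ m ∧ m ∧ q ∨ k ∧ p ∨ m ∨ q ∨ s(k, k), k ∨ k ∨ k ∨ k ∨ m ∨ m ∧ m ∧ p ∨ m ∧ m ∧ q, r(m ∧ p ∧ p ∧ q, r(m, p, m), p ∨ q)) ∨ p ∧ q ∧ q ∧ r(q, p, p) ∨ p ∧ q ∧ q ∧ s(t(k ∧ k ∧ q ∧ q, k ∧ k ∧ m ∧ p), k ∨ k ∨ k ∧ q ∨ m ∨ q ∨ r(m, p, m) ∨ r(q, k, p)) ∨ p ∧ q ∧ q ∧ t(p, p)

Answer: no — k ∧ k ∧ p ∧ q ∧ q ∨ m ∧ p ∧ q ∧ q ∨ p ∧ q ∧ q ∧ r(k ∨ k ∨ k ∧ m ∧ m ∧ q ∨ k ∧ p ∨ m ∨ q ∨ s(k, k), k ∨ k ∨ k ∨ k ∨ m ∨ m ∧ m ∧ p ∨ m ∧ m ∧ q, r(m ∧ p ∧ p ∧ q, r(m, p, m), p ∨ q)) ∨ p ∧ q ∧ q ∧ r(q, p, p) ∨ p ∧ q ∧ q ∧ s(k ∨ k ∨ k ∧ q ∨ m ∨ q ∨ r(m, p, m) ∨ r(q, k, p), t(k ∧ k ∧ q ∧ q, k ∧ k ∧ m ∧ p)) ∨ p ∧ q ∧ q ∧ t(p, p) vs k ∧ k ∧ p ∧ q ∧ q ∨ m ∧ p ∧ q ∧ q ∨ p ∧ q ∧ q ∧ r(k ∨ k ∨ k ∧ m ∧ m ∧ q ∨ k ∧ p ∨ m ∨ q ∨ s(k, k), k ∨ k ∨ k ∨ k ∨ m ∨ m ∧ m ∧ p ∨ m ∧ m ∧ q, r(m ∧ p ∧ p ∧ q, r(m, p, m), p ∨ q)) ∨ p ∧ q ∧ q ∧ r(q, p, p) ∨ p ∧ q ∧ q ∧ s(t(k ∧ k ∧ q ∧ q, k ∧ k ∧ m ∧ p), k ∨ k ∨ k ∧ q ∨ m ∨ q ∨ r(m, p, m) ∨ r(q, k, p)) ∨ p ∧ q ∧ q ∧ t(p, p)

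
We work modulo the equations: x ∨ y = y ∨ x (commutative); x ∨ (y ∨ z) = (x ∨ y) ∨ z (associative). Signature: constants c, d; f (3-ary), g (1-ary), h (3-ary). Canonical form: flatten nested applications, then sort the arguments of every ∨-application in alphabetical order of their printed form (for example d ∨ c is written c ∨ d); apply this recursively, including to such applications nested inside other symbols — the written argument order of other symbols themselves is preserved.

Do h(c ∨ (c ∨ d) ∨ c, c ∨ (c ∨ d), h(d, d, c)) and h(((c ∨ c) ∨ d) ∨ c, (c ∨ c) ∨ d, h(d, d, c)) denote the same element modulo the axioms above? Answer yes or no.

Left:  h(c ∨ (c ∨ d) ∨ c, c ∨ (c ∨ d), h(d, d, c))
  Descend into:  c ∨ (c ∨ d) ∨ c
  Flatten:  c ∨ c ∨ d ∨ c
  Sort:  c ∨ c ∨ c ∨ d
  Reassemble:  h(c ∨ c ∨ c ∨ d, c ∨ c ∨ d, h(d, d, c))
Right:  h(((c ∨ c) ∨ d) ∨ c, (c ∨ c) ∨ d, h(d, d, c))
  Descend into:  ((c ∨ c) ∨ d) ∨ c
  Un-nest:  c ∨ c ∨ d ∨ c
  Sort:  c ∨ c ∨ c ∨ d
  Rebuild:  h(c ∨ c ∨ c ∨ d, c ∨ c ∨ d, h(d, d, c))

Answer: yes — both canonical forms are h(c ∨ c ∨ c ∨ d, c ∨ c ∨ d, h(d, d, c))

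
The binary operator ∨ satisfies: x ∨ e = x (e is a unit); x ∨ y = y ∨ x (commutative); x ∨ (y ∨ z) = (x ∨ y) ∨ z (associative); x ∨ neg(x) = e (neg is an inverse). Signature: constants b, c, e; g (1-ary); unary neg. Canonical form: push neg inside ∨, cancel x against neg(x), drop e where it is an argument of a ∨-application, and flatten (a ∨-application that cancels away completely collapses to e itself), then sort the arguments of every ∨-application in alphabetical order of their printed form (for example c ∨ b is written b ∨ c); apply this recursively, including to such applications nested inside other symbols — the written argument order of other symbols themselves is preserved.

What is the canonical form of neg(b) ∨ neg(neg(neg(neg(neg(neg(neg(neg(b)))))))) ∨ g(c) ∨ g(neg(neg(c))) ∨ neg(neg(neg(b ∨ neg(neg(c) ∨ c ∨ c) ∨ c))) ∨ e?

Push neg inside:  distribute neg over ∨ and collapse double neg
Cancel inverse pairs:  c cancels
Combine occurrences:  neg(b) ∨ g(c) ∨ g(c)
Sort arguments:  g(c) ∨ g(c) ∨ neg(b)

Answer: g(c) ∨ g(c) ∨ neg(b)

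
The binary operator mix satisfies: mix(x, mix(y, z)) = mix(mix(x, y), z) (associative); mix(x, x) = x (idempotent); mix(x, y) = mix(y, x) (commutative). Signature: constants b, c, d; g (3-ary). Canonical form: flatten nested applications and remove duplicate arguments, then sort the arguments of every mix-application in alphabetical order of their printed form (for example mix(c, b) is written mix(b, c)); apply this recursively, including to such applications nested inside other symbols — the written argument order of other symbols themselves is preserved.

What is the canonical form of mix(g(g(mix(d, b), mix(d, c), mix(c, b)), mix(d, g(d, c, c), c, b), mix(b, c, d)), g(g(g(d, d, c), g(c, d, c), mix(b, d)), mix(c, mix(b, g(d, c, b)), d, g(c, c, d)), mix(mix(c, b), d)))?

Canonicalize subterm:  g(g(mix(d, b), mix(d, c), mix(c, b)), mix(d, g(d, c, c), c, b), mix(b, c, d))  →  g(g(mix(b, d), mix(c, d), mix(b, c)), mix(b, c, d, g(d, c, c)), mix(b, c, d))
Canonicalize subterm:  g(g(g(d, d, c), g(c, d, c), mix(b, d)), mix(c, mix(b, g(d, c, b)), d, g(c, c, d)), mix(mix(c, b), d))  →  g(g(g(d, d, c), g(c, d, c), mix(b, d)), mix(b, c, d, g(c, c, d), g(d, c, b)), mix(b, c, d))
Sort arguments:  mix(g(g(g(d, d, c), g(c, d, c), mix(b, d)), mix(b, c, d, g(c, c, d), g(d, c, b)), mix(b, c, d)), g(g(mix(b, d), mix(c, d), mix(b, c)), mix(b, c, d, g(d, c, c)), mix(b, c, d)))

Answer: mix(g(g(g(d, d, c), g(c, d, c), mix(b, d)), mix(b, c, d, g(c, c, d), g(d, c, b)), mix(b, c, d)), g(g(mix(b, d), mix(c, d), mix(b, c)), mix(b, c, d, g(d, c, c)), mix(b, c, d)))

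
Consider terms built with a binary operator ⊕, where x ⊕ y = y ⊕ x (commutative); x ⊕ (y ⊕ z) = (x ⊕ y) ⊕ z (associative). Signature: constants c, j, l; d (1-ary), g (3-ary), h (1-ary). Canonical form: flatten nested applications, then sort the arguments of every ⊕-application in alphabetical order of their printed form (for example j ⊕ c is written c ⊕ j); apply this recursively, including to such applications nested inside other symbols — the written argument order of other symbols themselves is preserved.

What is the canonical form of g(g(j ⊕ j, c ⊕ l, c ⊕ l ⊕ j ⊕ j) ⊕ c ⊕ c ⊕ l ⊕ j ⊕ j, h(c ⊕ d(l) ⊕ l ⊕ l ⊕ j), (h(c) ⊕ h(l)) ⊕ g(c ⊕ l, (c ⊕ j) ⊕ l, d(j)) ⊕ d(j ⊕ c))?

Descend into:  (h(c) ⊕ h(l)) ⊕ g(c ⊕ l, (c ⊕ j) ⊕ l, d(j)) ⊕ d(j ⊕ c)
Merge nested applications:  h(c) ⊕ h(l) ⊕ g(c ⊕ l, (c ⊕ j) ⊕ l, d(j)) ⊕ d(j ⊕ c)
Inside:  g(c ⊕ l, (c ⊕ j) ⊕ l, d(j))  →  g(c ⊕ l, c ⊕ j ⊕ l, d(j))
Canonicalize subterm:  d(j ⊕ c)  →  d(c ⊕ j)
Sort arguments:  d(c ⊕ j) ⊕ g(c ⊕ l, c ⊕ j ⊕ l, d(j)) ⊕ h(c) ⊕ h(l)
Reassemble:  g(c ⊕ c ⊕ g(j ⊕ j, c ⊕ l, c ⊕ j ⊕ j ⊕ l) ⊕ j ⊕ j ⊕ l, h(c ⊕ d(l) ⊕ j ⊕ l ⊕ l), d(c ⊕ j) ⊕ g(c ⊕ l, c ⊕ j ⊕ l, d(j)) ⊕ h(c) ⊕ h(l))

Answer: g(c ⊕ c ⊕ g(j ⊕ j, c ⊕ l, c ⊕ j ⊕ j ⊕ l) ⊕ j ⊕ j ⊕ l, h(c ⊕ d(l) ⊕ j ⊕ l ⊕ l), d(c ⊕ j) ⊕ g(c ⊕ l, c ⊕ j ⊕ l, d(j)) ⊕ h(c) ⊕ h(l))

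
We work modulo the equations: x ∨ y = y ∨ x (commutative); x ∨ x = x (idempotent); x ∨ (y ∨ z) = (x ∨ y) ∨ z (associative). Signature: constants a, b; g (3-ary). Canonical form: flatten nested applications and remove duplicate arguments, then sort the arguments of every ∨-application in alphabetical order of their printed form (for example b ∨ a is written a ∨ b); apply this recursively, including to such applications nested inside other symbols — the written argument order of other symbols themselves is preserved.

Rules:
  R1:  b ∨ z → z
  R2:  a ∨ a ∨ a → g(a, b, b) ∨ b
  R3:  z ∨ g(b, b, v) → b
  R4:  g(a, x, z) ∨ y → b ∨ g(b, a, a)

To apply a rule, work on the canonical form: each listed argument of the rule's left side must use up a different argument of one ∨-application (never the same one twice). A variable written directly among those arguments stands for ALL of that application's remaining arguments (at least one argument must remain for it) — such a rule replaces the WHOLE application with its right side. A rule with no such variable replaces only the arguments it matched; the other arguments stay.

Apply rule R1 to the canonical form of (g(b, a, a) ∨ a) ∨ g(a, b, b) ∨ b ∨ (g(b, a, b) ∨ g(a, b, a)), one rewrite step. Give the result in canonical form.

Canonical form:  a ∨ b ∨ g(a, b, a) ∨ g(a, b, b) ∨ g(b, a, a) ∨ g(b, a, b)
R1 matches:  uses b;  z := a ∨ g(a, b, a) ∨ g(a, b, b) ∨ g(b, a, a) ∨ g(b, a, b)
The variable takes the whole remainder — replace the entire application.
Giving:  a ∨ g(a, b, a) ∨ g(a, b, b) ∨ g(b, a, a) ∨ g(b, a, b)

Answer: a ∨ g(a, b, a) ∨ g(a, b, b) ∨ g(b, a, a) ∨ g(b, a, b)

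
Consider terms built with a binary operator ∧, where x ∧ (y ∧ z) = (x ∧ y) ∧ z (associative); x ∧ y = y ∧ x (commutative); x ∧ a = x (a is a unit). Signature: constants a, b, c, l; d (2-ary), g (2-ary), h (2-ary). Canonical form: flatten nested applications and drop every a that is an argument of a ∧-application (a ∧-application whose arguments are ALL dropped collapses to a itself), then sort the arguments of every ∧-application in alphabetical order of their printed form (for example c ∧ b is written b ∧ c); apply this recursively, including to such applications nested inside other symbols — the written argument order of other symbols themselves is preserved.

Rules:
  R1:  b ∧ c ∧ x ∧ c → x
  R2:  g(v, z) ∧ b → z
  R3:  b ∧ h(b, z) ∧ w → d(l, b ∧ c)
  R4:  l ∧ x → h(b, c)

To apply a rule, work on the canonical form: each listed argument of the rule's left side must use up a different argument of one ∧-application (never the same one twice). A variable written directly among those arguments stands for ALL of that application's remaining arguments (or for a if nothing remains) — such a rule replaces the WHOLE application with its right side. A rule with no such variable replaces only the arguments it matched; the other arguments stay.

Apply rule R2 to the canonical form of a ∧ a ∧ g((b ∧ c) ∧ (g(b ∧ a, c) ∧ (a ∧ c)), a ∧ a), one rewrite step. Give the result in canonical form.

Answer: g(c ∧ c ∧ c, a)

Derivation:
Canonical form:  g(b ∧ c ∧ c ∧ g(b, c), a)
Match R2:  consume b, g(b, c);  v := b, z := c
Giving:  g(c ∧ c ∧ c, a)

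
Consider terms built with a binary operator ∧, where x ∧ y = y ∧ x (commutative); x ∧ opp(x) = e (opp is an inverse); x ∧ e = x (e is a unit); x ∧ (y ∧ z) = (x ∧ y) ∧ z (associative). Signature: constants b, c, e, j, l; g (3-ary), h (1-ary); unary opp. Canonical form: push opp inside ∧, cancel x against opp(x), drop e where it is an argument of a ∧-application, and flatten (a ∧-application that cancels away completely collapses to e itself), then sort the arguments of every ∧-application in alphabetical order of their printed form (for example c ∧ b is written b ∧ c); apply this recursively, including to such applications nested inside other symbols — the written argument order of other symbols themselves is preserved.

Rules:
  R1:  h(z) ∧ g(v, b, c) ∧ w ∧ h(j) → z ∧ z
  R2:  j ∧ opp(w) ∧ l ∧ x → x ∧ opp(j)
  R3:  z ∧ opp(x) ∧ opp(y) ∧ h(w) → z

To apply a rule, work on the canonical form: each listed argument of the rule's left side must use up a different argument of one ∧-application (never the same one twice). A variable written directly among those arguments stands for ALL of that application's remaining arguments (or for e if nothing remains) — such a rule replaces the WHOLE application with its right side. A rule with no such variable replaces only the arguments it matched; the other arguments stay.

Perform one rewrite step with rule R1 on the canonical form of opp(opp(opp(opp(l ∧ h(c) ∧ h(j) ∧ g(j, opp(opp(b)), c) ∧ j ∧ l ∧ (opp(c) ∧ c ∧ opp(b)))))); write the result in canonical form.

Answer: c ∧ c

Derivation:
Canonical form:  g(j, b, c) ∧ h(c) ∧ h(j) ∧ j ∧ l ∧ l ∧ opp(b)
Match R1:  consume g(j, b, c), h(c), h(j);  v := j, w := j ∧ l ∧ l ∧ opp(b), z := c
Every leftover argument binds to the variable; the entire application is replaced.
New term:  c ∧ c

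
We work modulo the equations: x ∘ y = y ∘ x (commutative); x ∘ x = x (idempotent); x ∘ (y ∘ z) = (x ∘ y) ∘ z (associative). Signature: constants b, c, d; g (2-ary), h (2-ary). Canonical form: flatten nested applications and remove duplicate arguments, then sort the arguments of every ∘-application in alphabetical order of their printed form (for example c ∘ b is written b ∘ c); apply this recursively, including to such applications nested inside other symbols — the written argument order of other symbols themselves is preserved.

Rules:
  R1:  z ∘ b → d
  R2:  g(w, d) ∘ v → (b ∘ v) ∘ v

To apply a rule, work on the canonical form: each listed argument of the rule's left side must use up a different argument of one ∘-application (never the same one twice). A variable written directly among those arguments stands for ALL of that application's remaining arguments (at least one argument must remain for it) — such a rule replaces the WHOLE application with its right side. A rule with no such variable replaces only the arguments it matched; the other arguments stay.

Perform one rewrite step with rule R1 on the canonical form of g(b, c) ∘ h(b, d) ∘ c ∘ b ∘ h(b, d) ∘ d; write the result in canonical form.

Canonical form:  b ∘ c ∘ d ∘ g(b, c) ∘ h(b, d)
R1 matches:  uses b;  z := c ∘ d ∘ g(b, c) ∘ h(b, d)
Every leftover argument binds to the variable; the entire application is replaced.
New term:  d

Answer: d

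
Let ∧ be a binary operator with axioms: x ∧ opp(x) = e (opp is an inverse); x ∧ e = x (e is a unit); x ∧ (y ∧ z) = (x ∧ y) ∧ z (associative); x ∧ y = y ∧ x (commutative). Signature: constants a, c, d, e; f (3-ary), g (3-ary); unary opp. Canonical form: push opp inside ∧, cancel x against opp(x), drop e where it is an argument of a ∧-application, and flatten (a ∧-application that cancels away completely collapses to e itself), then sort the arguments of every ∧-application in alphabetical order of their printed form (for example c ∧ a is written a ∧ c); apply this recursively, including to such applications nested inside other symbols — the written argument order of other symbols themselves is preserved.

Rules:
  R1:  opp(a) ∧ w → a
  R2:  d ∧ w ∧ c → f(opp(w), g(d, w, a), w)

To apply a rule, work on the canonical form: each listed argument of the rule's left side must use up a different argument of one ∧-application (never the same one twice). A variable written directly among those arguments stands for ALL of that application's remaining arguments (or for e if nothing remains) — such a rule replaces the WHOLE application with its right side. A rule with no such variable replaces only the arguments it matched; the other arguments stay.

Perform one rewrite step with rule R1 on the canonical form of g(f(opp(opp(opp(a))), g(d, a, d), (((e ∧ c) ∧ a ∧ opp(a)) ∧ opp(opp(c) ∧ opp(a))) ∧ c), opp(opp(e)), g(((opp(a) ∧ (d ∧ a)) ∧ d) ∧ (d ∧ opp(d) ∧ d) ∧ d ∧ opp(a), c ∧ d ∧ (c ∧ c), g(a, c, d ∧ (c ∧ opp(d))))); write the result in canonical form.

Canonical form:  g(f(opp(a), g(d, a, d), a ∧ c ∧ c ∧ c), e, g(d ∧ d ∧ d ∧ d ∧ opp(a), c ∧ c ∧ c ∧ d, g(a, c, c)))
Match R1:  consume opp(a);  w := d ∧ d ∧ d ∧ d
The extension variable absorbs all remaining arguments, so the whole application is rewritten.
Giving:  g(f(opp(a), g(d, a, d), a ∧ c ∧ c ∧ c), e, g(a, c ∧ c ∧ c ∧ d, g(a, c, c)))

Answer: g(f(opp(a), g(d, a, d), a ∧ c ∧ c ∧ c), e, g(a, c ∧ c ∧ c ∧ d, g(a, c, c)))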